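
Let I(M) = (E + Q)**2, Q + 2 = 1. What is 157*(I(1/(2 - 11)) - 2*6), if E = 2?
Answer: -1727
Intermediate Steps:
Q = -1 (Q = -2 + 1 = -1)
I(M) = 1 (I(M) = (2 - 1)**2 = 1**2 = 1)
157*(I(1/(2 - 11)) - 2*6) = 157*(1 - 2*6) = 157*(1 - 12) = 157*(-11) = -1727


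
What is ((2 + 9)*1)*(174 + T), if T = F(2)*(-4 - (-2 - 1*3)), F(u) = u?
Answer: 1936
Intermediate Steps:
T = 2 (T = 2*(-4 - (-2 - 1*3)) = 2*(-4 - (-2 - 3)) = 2*(-4 - 1*(-5)) = 2*(-4 + 5) = 2*1 = 2)
((2 + 9)*1)*(174 + T) = ((2 + 9)*1)*(174 + 2) = (11*1)*176 = 11*176 = 1936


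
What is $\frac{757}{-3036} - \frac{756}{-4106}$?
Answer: $- \frac{406513}{6232908} \approx -0.06522$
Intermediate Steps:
$\frac{757}{-3036} - \frac{756}{-4106} = 757 \left(- \frac{1}{3036}\right) - - \frac{378}{2053} = - \frac{757}{3036} + \frac{378}{2053} = - \frac{406513}{6232908}$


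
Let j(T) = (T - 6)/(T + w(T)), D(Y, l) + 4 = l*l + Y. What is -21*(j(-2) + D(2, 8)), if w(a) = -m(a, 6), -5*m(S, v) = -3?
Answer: -17766/13 ≈ -1366.6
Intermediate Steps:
D(Y, l) = -4 + Y + l² (D(Y, l) = -4 + (l*l + Y) = -4 + (l² + Y) = -4 + (Y + l²) = -4 + Y + l²)
m(S, v) = ⅗ (m(S, v) = -⅕*(-3) = ⅗)
w(a) = -⅗ (w(a) = -1*⅗ = -⅗)
j(T) = (-6 + T)/(-⅗ + T) (j(T) = (T - 6)/(T - ⅗) = (-6 + T)/(-⅗ + T))
-21*(j(-2) + D(2, 8)) = -21*(5*(-6 - 2)/(-3 + 5*(-2)) + (-4 + 2 + 8²)) = -21*(5*(-8)/(-3 - 10) + (-4 + 2 + 64)) = -21*(5*(-8)/(-13) + 62) = -21*(5*(-1/13)*(-8) + 62) = -21*(40/13 + 62) = -21*846/13 = -17766/13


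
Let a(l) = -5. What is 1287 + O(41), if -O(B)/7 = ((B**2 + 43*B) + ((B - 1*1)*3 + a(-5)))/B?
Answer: 27854/41 ≈ 679.37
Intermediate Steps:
O(B) = -7*(-8 + B**2 + 46*B)/B (O(B) = -7*((B**2 + 43*B) + ((B - 1*1)*3 - 5))/B = -7*((B**2 + 43*B) + ((B - 1)*3 - 5))/B = -7*((B**2 + 43*B) + ((-1 + B)*3 - 5))/B = -7*((B**2 + 43*B) + ((-3 + 3*B) - 5))/B = -7*((B**2 + 43*B) + (-8 + 3*B))/B = -7*(-8 + B**2 + 46*B)/B)
1287 + O(41) = 1287 + (-322 - 7*41 + 56/41) = 1287 + (-322 - 287 + 56*(1/41)) = 1287 + (-322 - 287 + 56/41) = 1287 - 24913/41 = 27854/41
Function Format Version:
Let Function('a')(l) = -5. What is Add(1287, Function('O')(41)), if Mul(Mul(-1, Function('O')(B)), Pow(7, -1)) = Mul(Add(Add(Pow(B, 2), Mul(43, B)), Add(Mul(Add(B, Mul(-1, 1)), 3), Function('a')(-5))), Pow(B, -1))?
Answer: Rational(27854, 41) ≈ 679.37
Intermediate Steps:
Function('O')(B) = Mul(-7, Pow(B, -1), Add(-8, Pow(B, 2), Mul(46, B))) (Function('O')(B) = Mul(-7, Mul(Add(Add(Pow(B, 2), Mul(43, B)), Add(Mul(Add(B, Mul(-1, 1)), 3), -5)), Pow(B, -1))) = Mul(-7, Mul(Add(Add(Pow(B, 2), Mul(43, B)), Add(Mul(Add(B, -1), 3), -5)), Pow(B, -1))) = Mul(-7, Mul(Add(Add(Pow(B, 2), Mul(43, B)), Add(Mul(Add(-1, B), 3), -5)), Pow(B, -1))) = Mul(-7, Mul(Add(Add(Pow(B, 2), Mul(43, B)), Add(Add(-3, Mul(3, B)), -5)), Pow(B, -1))) = Mul(-7, Mul(Add(Add(Pow(B, 2), Mul(43, B)), Add(-8, Mul(3, B))), Pow(B, -1))) = Mul(-7, Mul(Add(-8, Pow(B, 2), Mul(46, B)), Pow(B, -1))) = Mul(-7, Mul(Pow(B, -1), Add(-8, Pow(B, 2), Mul(46, B)))) = Mul(-7, Pow(B, -1), Add(-8, Pow(B, 2), Mul(46, B))))
Add(1287, Function('O')(41)) = Add(1287, Add(-322, Mul(-7, 41), Mul(56, Pow(41, -1)))) = Add(1287, Add(-322, -287, Mul(56, Rational(1, 41)))) = Add(1287, Add(-322, -287, Rational(56, 41))) = Add(1287, Rational(-24913, 41)) = Rational(27854, 41)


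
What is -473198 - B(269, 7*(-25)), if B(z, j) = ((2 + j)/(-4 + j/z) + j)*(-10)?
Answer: -593694578/1251 ≈ -4.7458e+5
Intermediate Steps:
B(z, j) = -10*j - 10*(2 + j)/(-4 + j/z) (B(z, j) = ((2 + j)/(-4 + j/z) + j)*(-10) = (j + (2 + j)/(-4 + j/z))*(-10) = -10*j - 10*(2 + j)/(-4 + j/z))
-473198 - B(269, 7*(-25)) = -473198 - 10*(-(7*(-25))² - 2*269 + 3*(7*(-25))*269)/(7*(-25) - 4*269) = -473198 - 10*(-1*(-175)² - 538 + 3*(-175)*269)/(-175 - 1076) = -473198 - 10*(-1*30625 - 538 - 141225)/(-1251) = -473198 - 10*(-1)*(-30625 - 538 - 141225)/1251 = -473198 - 10*(-1)*(-172388)/1251 = -473198 - 1*1723880/1251 = -473198 - 1723880/1251 = -593694578/1251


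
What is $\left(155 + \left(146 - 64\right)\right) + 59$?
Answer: $296$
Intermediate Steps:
$\left(155 + \left(146 - 64\right)\right) + 59 = \left(155 + 82\right) + 59 = 237 + 59 = 296$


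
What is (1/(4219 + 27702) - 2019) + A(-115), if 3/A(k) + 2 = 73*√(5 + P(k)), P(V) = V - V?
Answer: -1716972243692/850407361 + 219*√5/26641 ≈ -2019.0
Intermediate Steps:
P(V) = 0
A(k) = 3/(-2 + 73*√5) (A(k) = 3/(-2 + 73*√(5 + 0)) = 3/(-2 + 73*√5))
(1/(4219 + 27702) - 2019) + A(-115) = (1/(4219 + 27702) - 2019) + (6/26641 + 219*√5/26641) = (1/31921 - 2019) + (6/26641 + 219*√5/26641) = -64448498/31921 + (6/26641 + 219*√5/26641) = -1716972243692/850407361 + 219*√5/26641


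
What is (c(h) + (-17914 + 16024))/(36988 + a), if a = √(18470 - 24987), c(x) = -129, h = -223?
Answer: -10668396/195445523 + 2019*I*√133/195445523 ≈ -0.054585 + 0.00011913*I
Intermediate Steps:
a = 7*I*√133 (a = √(-6517) = 7*I*√133 ≈ 80.728*I)
(c(h) + (-17914 + 16024))/(36988 + a) = (-129 + (-17914 + 16024))/(36988 + 7*I*√133) = (-129 - 1890)/(36988 + 7*I*√133) = -2019/(36988 + 7*I*√133)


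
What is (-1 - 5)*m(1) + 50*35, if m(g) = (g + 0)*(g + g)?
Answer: 1738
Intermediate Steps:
m(g) = 2*g**2 (m(g) = g*(2*g) = 2*g**2)
(-1 - 5)*m(1) + 50*35 = (-1 - 5)*(2*1**2) + 50*35 = -12 + 1750 = 1738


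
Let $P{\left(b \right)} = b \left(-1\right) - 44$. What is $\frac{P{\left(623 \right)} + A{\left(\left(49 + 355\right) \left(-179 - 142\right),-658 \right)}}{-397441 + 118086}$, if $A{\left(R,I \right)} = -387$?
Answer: $\frac{1054}{279355} \approx 0.003773$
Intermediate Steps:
$P{\left(b \right)} = -44 - b$ ($P{\left(b \right)} = - b - 44 = -44 - b$)
$\frac{P{\left(623 \right)} + A{\left(\left(49 + 355\right) \left(-179 - 142\right),-658 \right)}}{-397441 + 118086} = \frac{\left(-44 - 623\right) - 387}{-397441 + 118086} = \frac{\left(-44 - 623\right) - 387}{-279355} = \left(-667 - 387\right) \left(- \frac{1}{279355}\right) = \left(-1054\right) \left(- \frac{1}{279355}\right) = \frac{1054}{279355}$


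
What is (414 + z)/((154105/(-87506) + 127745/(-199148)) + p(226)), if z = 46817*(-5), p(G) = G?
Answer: -2036050768811924/1948276794089 ≈ -1045.1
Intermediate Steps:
z = -234085
(414 + z)/((154105/(-87506) + 127745/(-199148)) + p(226)) = (414 - 234085)/((154105/(-87506) + 127745/(-199148)) + 226) = -233671/((154105*(-1/87506) + 127745*(-1/199148)) + 226) = -233671/((-154105/87506 - 127745/199148) + 226) = -233671/(-20934078255/8713322444 + 226) = -233671/1948276794089/8713322444 = -233671*8713322444/1948276794089 = -2036050768811924/1948276794089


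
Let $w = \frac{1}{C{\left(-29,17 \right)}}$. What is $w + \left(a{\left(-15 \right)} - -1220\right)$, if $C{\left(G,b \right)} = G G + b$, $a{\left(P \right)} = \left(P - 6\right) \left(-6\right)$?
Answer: $\frac{1154869}{858} \approx 1346.0$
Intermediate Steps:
$a{\left(P \right)} = 36 - 6 P$ ($a{\left(P \right)} = \left(-6 + P\right) \left(-6\right) = 36 - 6 P$)
$C{\left(G,b \right)} = b + G^{2}$ ($C{\left(G,b \right)} = G^{2} + b = b + G^{2}$)
$w = \frac{1}{858}$ ($w = \frac{1}{17 + \left(-29\right)^{2}} = \frac{1}{17 + 841} = \frac{1}{858} \approx 0.0011655$)
$w + \left(a{\left(-15 \right)} - -1220\right) = \frac{1}{858} + \left(\left(36 - -90\right) - -1220\right) = \frac{1}{858} + \left(\left(36 + 90\right) + 1220\right) = \frac{1}{858} + \left(126 + 1220\right) = \frac{1}{858} + 1346 = \frac{1154869}{858}$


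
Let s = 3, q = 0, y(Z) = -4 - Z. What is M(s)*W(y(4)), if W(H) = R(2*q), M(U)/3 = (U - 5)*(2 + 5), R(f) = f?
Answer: 0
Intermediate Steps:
M(U) = -105 + 21*U (M(U) = 3*((U - 5)*(2 + 5)) = 3*((-5 + U)*7) = 3*(-35 + 7*U) = -105 + 21*U)
W(H) = 0 (W(H) = 2*0 = 0)
M(s)*W(y(4)) = (-105 + 21*3)*0 = (-105 + 63)*0 = -42*0 = 0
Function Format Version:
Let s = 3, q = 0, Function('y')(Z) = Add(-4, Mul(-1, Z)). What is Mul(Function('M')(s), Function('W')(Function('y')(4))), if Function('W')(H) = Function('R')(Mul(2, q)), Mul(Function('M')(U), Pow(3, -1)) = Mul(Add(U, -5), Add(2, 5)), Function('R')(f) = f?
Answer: 0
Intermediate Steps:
Function('M')(U) = Add(-105, Mul(21, U)) (Function('M')(U) = Mul(3, Mul(Add(U, -5), Add(2, 5))) = Mul(3, Mul(Add(-5, U), 7)) = Mul(3, Add(-35, Mul(7, U))) = Add(-105, Mul(21, U)))
Function('W')(H) = 0 (Function('W')(H) = Mul(2, 0) = 0)
Mul(Function('M')(s), Function('W')(Function('y')(4))) = Mul(Add(-105, Mul(21, 3)), 0) = Mul(Add(-105, 63), 0) = Mul(-42, 0) = 0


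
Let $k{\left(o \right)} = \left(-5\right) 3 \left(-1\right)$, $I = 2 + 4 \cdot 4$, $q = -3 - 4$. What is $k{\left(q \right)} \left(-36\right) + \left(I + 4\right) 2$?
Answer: $-496$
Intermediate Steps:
$q = -7$ ($q = -3 - 4 = -7$)
$I = 18$ ($I = 2 + 16 = 18$)
$k{\left(o \right)} = 15$ ($k{\left(o \right)} = \left(-15\right) \left(-1\right) = 15$)
$k{\left(q \right)} \left(-36\right) + \left(I + 4\right) 2 = 15 \left(-36\right) + \left(18 + 4\right) 2 = -540 + 22 \cdot 2 = -540 + 44 = -496$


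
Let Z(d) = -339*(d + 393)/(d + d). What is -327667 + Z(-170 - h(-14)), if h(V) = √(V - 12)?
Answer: (-655673*√26 + 111331183*I)/(2*(√26 - 170*I)) ≈ -3.2745e+5 - 11.742*I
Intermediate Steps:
h(V) = √(-12 + V)
Z(d) = -339*(393 + d)/(2*d)
-327667 + Z(-170 - h(-14)) = -327667 + 339*(-393 - (-170 - √(-12 - 14)))/(2*(-170 - √(-12 - 14))) = -327667 + 339*(-393 - (-170 - √(-26)))/(2*(-170 - √(-26))) = -327667 + 339*(-393 - (-170 - I*√26))/(2*(-170 - I*√26)) = -327667 + 339*(-393 + (170 + I*√26))/(2*(-170 - I*√26)) = -327667 + 339*(-223 + I*√26)/(2*(-170 - I*√26))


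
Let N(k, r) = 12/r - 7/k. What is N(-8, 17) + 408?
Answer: 55703/136 ≈ 409.58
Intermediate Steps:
N(k, r) = -7/k + 12/r
N(-8, 17) + 408 = (-7/(-8) + 12/17) + 408 = (-7*(-⅛) + 12*(1/17)) + 408 = (7/8 + 12/17) + 408 = 215/136 + 408 = 55703/136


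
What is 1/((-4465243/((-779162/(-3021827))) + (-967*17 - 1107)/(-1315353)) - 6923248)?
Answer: -1024873074186/24843760838700827909 ≈ -4.1253e-8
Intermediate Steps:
1/((-4465243/((-779162/(-3021827))) + (-967*17 - 1107)/(-1315353)) - 6923248) = 1/((-4465243/((-779162*(-1/3021827))) + (-16439 - 1107)*(-1/1315353)) - 6923248) = 1/((-4465243/779162/3021827 - 17546*(-1/1315353)) - 6923248) = 1/((-4465243*3021827/779162 + 17546/1315353) - 6923248) = 1/((-13493191858961/779162 + 17546/1315353) - 6923248) = 1/(-17748310377588751781/1024873074186 - 6923248) = 1/(-24843760838700827909/1024873074186) = -1024873074186/24843760838700827909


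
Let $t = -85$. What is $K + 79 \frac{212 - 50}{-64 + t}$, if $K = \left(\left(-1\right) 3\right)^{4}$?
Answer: $- \frac{729}{149} \approx -4.8926$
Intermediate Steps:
$K = 81$ ($K = \left(-3\right)^{4} = 81$)
$K + 79 \frac{212 - 50}{-64 + t} = 81 + 79 \frac{212 - 50}{-64 - 85} = 81 + 79 \frac{162}{-149} = 81 + 79 \cdot 162 \left(- \frac{1}{149}\right) = 81 + 79 \left(- \frac{162}{149}\right) = 81 - \frac{12798}{149} = - \frac{729}{149}$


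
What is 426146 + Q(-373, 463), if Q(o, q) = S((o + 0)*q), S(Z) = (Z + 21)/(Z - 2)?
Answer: 73596013024/172701 ≈ 4.2615e+5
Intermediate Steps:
S(Z) = (21 + Z)/(-2 + Z)
Q(o, q) = (21 + o*q)/(-2 + o*q) (Q(o, q) = (21 + (o + 0)*q)/(-2 + (o + 0)*q) = (21 + o*q)/(-2 + o*q))
426146 + Q(-373, 463) = 426146 + (21 - 373*463)/(-2 - 373*463) = 426146 + (21 - 172699)/(-2 - 172699) = 426146 - 172678/(-172701) = 426146 - 1/172701*(-172678) = 426146 + 172678/172701 = 73596013024/172701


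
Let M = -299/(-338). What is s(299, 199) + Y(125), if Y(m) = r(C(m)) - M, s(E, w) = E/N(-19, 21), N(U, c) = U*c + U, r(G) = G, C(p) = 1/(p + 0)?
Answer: -540658/339625 ≈ -1.5919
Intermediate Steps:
C(p) = 1/p
N(U, c) = U + U*c
M = 23/26 (M = -299*(-1/338) = 23/26 ≈ 0.88461)
s(E, w) = -E/418 (s(E, w) = E/((-19*(1 + 21))) = E/((-19*22)) = E/(-418) = E*(-1/418) = -E/418)
Y(m) = -23/26 + 1/m (Y(m) = 1/m - 1*23/26 = 1/m - 23/26 = -23/26 + 1/m)
s(299, 199) + Y(125) = -1/418*299 + (-23/26 + 1/125) = -299/418 + (-23/26 + 1/125) = -299/418 - 2849/3250 = -540658/339625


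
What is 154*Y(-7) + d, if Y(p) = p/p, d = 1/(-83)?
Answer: 12781/83 ≈ 153.99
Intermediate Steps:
d = -1/83 ≈ -0.012048
Y(p) = 1
154*Y(-7) + d = 154*1 - 1/83 = 154 - 1/83 = 12781/83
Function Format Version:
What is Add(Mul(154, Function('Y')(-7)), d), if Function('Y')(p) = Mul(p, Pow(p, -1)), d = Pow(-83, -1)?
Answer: Rational(12781, 83) ≈ 153.99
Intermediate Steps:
d = Rational(-1, 83) ≈ -0.012048
Function('Y')(p) = 1
Add(Mul(154, Function('Y')(-7)), d) = Add(Mul(154, 1), Rational(-1, 83)) = Add(154, Rational(-1, 83)) = Rational(12781, 83)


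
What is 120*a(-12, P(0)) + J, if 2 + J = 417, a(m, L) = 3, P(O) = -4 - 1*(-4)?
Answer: 775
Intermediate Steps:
P(O) = 0 (P(O) = -4 + 4 = 0)
J = 415 (J = -2 + 417 = 415)
120*a(-12, P(0)) + J = 120*3 + 415 = 360 + 415 = 775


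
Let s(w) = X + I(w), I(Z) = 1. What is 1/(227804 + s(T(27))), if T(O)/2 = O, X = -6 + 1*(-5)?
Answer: 1/227794 ≈ 4.3899e-6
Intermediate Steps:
X = -11 (X = -6 - 5 = -11)
T(O) = 2*O
s(w) = -10 (s(w) = -11 + 1 = -10)
1/(227804 + s(T(27))) = 1/(227804 - 10) = 1/227794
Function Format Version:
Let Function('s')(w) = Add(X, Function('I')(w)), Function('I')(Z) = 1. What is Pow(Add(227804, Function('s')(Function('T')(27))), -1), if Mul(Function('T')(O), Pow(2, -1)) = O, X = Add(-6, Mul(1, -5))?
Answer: Rational(1, 227794) ≈ 4.3899e-6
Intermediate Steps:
X = -11 (X = Add(-6, -5) = -11)
Function('T')(O) = Mul(2, O)
Function('s')(w) = -10 (Function('s')(w) = Add(-11, 1) = -10)
Pow(Add(227804, Function('s')(Function('T')(27))), -1) = Pow(Add(227804, -10), -1) = Pow(227794, -1) = Rational(1, 227794)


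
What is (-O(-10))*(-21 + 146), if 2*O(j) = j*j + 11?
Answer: -13875/2 ≈ -6937.5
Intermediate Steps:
O(j) = 11/2 + j**2/2 (O(j) = (j*j + 11)/2 = (j**2 + 11)/2 = (11 + j**2)/2 = 11/2 + j**2/2)
(-O(-10))*(-21 + 146) = (-(11/2 + (1/2)*(-10)**2))*(-21 + 146) = -(11/2 + (1/2)*100)*125 = -(11/2 + 50)*125 = -1*111/2*125 = -111/2*125 = -13875/2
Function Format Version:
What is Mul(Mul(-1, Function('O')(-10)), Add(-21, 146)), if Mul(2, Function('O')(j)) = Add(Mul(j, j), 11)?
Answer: Rational(-13875, 2) ≈ -6937.5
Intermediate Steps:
Function('O')(j) = Add(Rational(11, 2), Mul(Rational(1, 2), Pow(j, 2))) (Function('O')(j) = Mul(Rational(1, 2), Add(Mul(j, j), 11)) = Mul(Rational(1, 2), Add(Pow(j, 2), 11)) = Mul(Rational(1, 2), Add(11, Pow(j, 2))) = Add(Rational(11, 2), Mul(Rational(1, 2), Pow(j, 2))))
Mul(Mul(-1, Function('O')(-10)), Add(-21, 146)) = Mul(Mul(-1, Add(Rational(11, 2), Mul(Rational(1, 2), Pow(-10, 2)))), Add(-21, 146)) = Mul(Mul(-1, Add(Rational(11, 2), Mul(Rational(1, 2), 100))), 125) = Mul(Mul(-1, Add(Rational(11, 2), 50)), 125) = Mul(Mul(-1, Rational(111, 2)), 125) = Mul(Rational(-111, 2), 125) = Rational(-13875, 2)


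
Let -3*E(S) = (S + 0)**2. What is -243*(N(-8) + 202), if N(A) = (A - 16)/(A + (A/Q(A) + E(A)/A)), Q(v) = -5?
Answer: -354537/7 ≈ -50648.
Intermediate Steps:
E(S) = -S**2/3 (E(S) = -(S + 0)**2/3 = -S**2/3)
N(A) = 15*(-16 + A)/(7*A) (N(A) = (A - 16)/(A + (A/(-5) + (-A**2/3)/A)) = (-16 + A)/(A + (A*(-1/5) - A/3)) = (-16 + A)/(A + (-A/5 - A/3)) = (-16 + A)/(A - 8*A/15) = (-16 + A)/((7*A/15)) = (-16 + A)*(15/(7*A)) = 15*(-16 + A)/(7*A))
-243*(N(-8) + 202) = -243*((15/7)*(-16 - 8)/(-8) + 202) = -243*((15/7)*(-1/8)*(-24) + 202) = -243*(45/7 + 202) = -243*1459/7 = -354537/7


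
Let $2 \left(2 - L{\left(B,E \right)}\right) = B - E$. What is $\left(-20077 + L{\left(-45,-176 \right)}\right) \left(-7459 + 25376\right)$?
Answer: $- \frac{721714677}{2} \approx -3.6086 \cdot 10^{8}$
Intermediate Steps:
$L{\left(B,E \right)} = 2 + \frac{E}{2} - \frac{B}{2}$ ($L{\left(B,E \right)} = 2 - \frac{B - E}{2} = 2 - \left(\frac{B}{2} - \frac{E}{2}\right) = 2 + \frac{E}{2} - \frac{B}{2}$)
$\left(-20077 + L{\left(-45,-176 \right)}\right) \left(-7459 + 25376\right) = \left(-20077 + \left(2 + \frac{1}{2} \left(-176\right) - - \frac{45}{2}\right)\right) \left(-7459 + 25376\right) = \left(-20077 + \left(2 - 88 + \frac{45}{2}\right)\right) 17917 = \left(-20077 - \frac{127}{2}\right) 17917 = \left(- \frac{40281}{2}\right) 17917 = - \frac{721714677}{2}$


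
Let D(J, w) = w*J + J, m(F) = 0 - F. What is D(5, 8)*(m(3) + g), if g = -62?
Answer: -2925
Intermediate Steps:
m(F) = -F
D(J, w) = J + J*w (D(J, w) = J*w + J = J + J*w)
D(5, 8)*(m(3) + g) = (5*(1 + 8))*(-1*3 - 62) = (5*9)*(-3 - 62) = 45*(-65) = -2925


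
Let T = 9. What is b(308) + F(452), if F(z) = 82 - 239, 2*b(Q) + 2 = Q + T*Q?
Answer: 1382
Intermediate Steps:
b(Q) = -1 + 5*Q (b(Q) = -1 + (Q + 9*Q)/2 = -1 + (10*Q)/2 = -1 + 5*Q)
F(z) = -157
b(308) + F(452) = (-1 + 5*308) - 157 = (-1 + 1540) - 157 = 1539 - 157 = 1382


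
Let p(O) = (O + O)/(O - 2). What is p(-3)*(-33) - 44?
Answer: -418/5 ≈ -83.600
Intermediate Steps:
p(O) = 2*O/(-2 + O) (p(O) = (2*O)/(-2 + O) = 2*O/(-2 + O))
p(-3)*(-33) - 44 = (2*(-3)/(-2 - 3))*(-33) - 44 = (2*(-3)/(-5))*(-33) - 44 = (2*(-3)*(-⅕))*(-33) - 44 = (6/5)*(-33) - 44 = -198/5 - 44 = -418/5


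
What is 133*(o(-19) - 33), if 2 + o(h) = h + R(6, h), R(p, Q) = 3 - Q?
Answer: -4256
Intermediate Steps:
o(h) = 1 (o(h) = -2 + (h + (3 - h)) = -2 + 3 = 1)
133*(o(-19) - 33) = 133*(1 - 33) = 133*(-32) = -4256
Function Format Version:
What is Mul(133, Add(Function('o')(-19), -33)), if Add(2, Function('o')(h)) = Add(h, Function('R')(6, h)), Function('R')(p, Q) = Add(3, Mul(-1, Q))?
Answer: -4256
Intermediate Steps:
Function('o')(h) = 1 (Function('o')(h) = Add(-2, Add(h, Add(3, Mul(-1, h)))) = Add(-2, 3) = 1)
Mul(133, Add(Function('o')(-19), -33)) = Mul(133, Add(1, -33)) = Mul(133, -32) = -4256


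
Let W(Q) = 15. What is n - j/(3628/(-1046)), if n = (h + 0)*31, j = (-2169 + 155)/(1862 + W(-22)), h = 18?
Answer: 949434301/1702439 ≈ 557.69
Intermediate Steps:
j = -2014/1877 (j = (-2169 + 155)/(1862 + 15) = -2014/1877 ≈ -1.0730)
n = 558 (n = (18 + 0)*31 = 18*31 = 558)
n - j/(3628/(-1046)) = 558 - (-2014)/(1877*(3628/(-1046))) = 558 - (-2014)/(1877*(3628*(-1/1046))) = 558 - (-2014)/(1877*(-1814/523)) = 558 - (-2014)*(-523)/(1877*1814) = 558 - 1*526661/1702439 = 558 - 526661/1702439 = 949434301/1702439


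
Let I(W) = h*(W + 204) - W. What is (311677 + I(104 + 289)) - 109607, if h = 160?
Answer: 297197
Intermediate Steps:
I(W) = 32640 + 159*W (I(W) = 160*(W + 204) - W = 160*(204 + W) - W = (32640 + 160*W) - W = 32640 + 159*W)
(311677 + I(104 + 289)) - 109607 = (311677 + (32640 + 159*(104 + 289))) - 109607 = (311677 + (32640 + 159*393)) - 109607 = (311677 + (32640 + 62487)) - 109607 = (311677 + 95127) - 109607 = 406804 - 109607 = 297197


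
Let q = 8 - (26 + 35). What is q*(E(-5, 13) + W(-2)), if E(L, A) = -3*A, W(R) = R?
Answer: 2173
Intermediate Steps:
q = -53 (q = 8 - 1*61 = 8 - 61 = -53)
q*(E(-5, 13) + W(-2)) = -53*(-3*13 - 2) = -53*(-39 - 2) = -53*(-41) = 2173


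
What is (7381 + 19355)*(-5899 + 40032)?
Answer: 912579888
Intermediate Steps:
(7381 + 19355)*(-5899 + 40032) = 26736*34133 = 912579888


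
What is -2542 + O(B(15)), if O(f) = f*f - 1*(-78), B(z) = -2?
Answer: -2460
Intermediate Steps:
O(f) = 78 + f² (O(f) = f² + 78 = 78 + f²)
-2542 + O(B(15)) = -2542 + (78 + (-2)²) = -2542 + (78 + 4) = -2542 + 82 = -2460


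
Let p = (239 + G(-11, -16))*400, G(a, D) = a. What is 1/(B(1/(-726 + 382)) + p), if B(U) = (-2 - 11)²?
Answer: 1/91369 ≈ 1.0945e-5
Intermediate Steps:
B(U) = 169 (B(U) = (-13)² = 169)
p = 91200 (p = (239 - 11)*400 = 228*400 = 91200)
1/(B(1/(-726 + 382)) + p) = 1/(169 + 91200) = 1/91369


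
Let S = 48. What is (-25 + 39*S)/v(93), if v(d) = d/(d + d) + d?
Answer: 3694/187 ≈ 19.754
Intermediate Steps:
v(d) = ½ + d (v(d) = d/((2*d)) + d = d*(1/(2*d)) + d = ½ + d)
(-25 + 39*S)/v(93) = (-25 + 39*48)/(½ + 93) = (-25 + 1872)/(187/2) = 1847*(2/187) = 3694/187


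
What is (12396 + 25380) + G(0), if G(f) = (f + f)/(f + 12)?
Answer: 37776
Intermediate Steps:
G(f) = 2*f/(12 + f) (G(f) = (2*f)/(12 + f) = 2*f/(12 + f))
(12396 + 25380) + G(0) = (12396 + 25380) + 2*0/(12 + 0) = 37776 + 2*0/12 = 37776 + 2*0*(1/12) = 37776 + 0 = 37776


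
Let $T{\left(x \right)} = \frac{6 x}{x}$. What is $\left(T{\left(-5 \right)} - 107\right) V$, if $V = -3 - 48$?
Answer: $5151$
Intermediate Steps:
$T{\left(x \right)} = 6$
$V = -51$ ($V = -3 - 48 = -51$)
$\left(T{\left(-5 \right)} - 107\right) V = \left(6 - 107\right) \left(-51\right) = \left(-101\right) \left(-51\right) = 5151$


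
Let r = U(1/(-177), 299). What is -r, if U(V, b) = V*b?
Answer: 299/177 ≈ 1.6893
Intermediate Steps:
r = -299/177 (r = 299/(-177) = -1/177*299 = -299/177 ≈ -1.6893)
-r = -1*(-299/177) = 299/177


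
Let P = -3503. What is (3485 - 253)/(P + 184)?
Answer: -3232/3319 ≈ -0.97379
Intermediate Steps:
(3485 - 253)/(P + 184) = (3485 - 253)/(-3503 + 184) = 3232/(-3319) = 3232*(-1/3319) = -3232/3319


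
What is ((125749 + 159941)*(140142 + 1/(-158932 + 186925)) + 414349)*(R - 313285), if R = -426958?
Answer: -39506840904673084621/1333 ≈ -2.9638e+16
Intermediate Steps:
((125749 + 159941)*(140142 + 1/(-158932 + 186925)) + 414349)*(R - 313285) = ((125749 + 159941)*(140142 + 1/(-158932 + 186925)) + 414349)*(-426958 - 313285) = (285690*(140142 + 1/27993) + 414349)*(-740243) = (285690*(3922995007/27993) + 414349)*(-740243) = (373586814516610/9331 + 414349)*(-740243) = (373590680807129/9331)*(-740243) = -39506840904673084621/1333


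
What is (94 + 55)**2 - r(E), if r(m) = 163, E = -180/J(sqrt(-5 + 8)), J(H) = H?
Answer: 22038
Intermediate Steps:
E = -60*sqrt(3) (E = -180/sqrt(-5 + 8) = -180*sqrt(3)/3 = -60*sqrt(3) ≈ -103.92)
(94 + 55)**2 - r(E) = (94 + 55)**2 - 1*163 = 149**2 - 163 = 22201 - 163 = 22038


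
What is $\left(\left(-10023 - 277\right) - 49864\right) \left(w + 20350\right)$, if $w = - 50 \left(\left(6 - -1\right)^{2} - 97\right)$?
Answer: $-1368731000$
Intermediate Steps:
$w = 2400$ ($w = - 50 \left(\left(6 + 1\right)^{2} - 97\right) = - 50 \left(7^{2} - 97\right) = - 50 \left(49 - 97\right) = \left(-50\right) \left(-48\right) = 2400$)
$\left(\left(-10023 - 277\right) - 49864\right) \left(w + 20350\right) = \left(\left(-10023 - 277\right) - 49864\right) \left(2400 + 20350\right) = \left(\left(-10023 - 277\right) - 49864\right) 22750 = \left(-10300 - 49864\right) 22750 = \left(-60164\right) 22750 = -1368731000$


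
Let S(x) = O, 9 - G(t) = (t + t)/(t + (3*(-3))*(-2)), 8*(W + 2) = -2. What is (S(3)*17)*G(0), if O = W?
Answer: -1377/4 ≈ -344.25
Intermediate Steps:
W = -9/4 (W = -2 + (⅛)*(-2) = -2 - ¼ = -9/4 ≈ -2.2500)
O = -9/4 ≈ -2.2500
G(t) = 9 - 2*t/(18 + t) (G(t) = 9 - (t + t)/(t + (3*(-3))*(-2)) = 9 - 2*t/(t - 9*(-2)) = 9 - 2*t/(t + 18) = 9 - 2*t/(18 + t))
S(x) = -9/4
(S(3)*17)*G(0) = (-9/4*17)*((162 + 7*0)/(18 + 0)) = -153*(162 + 0)/(4*18) = -17*162/8 = -153/4*9 = -1377/4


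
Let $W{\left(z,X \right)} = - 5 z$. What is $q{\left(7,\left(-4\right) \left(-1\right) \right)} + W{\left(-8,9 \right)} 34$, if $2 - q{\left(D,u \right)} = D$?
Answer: $1355$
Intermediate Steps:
$q{\left(D,u \right)} = 2 - D$
$q{\left(7,\left(-4\right) \left(-1\right) \right)} + W{\left(-8,9 \right)} 34 = \left(2 - 7\right) + \left(-5\right) \left(-8\right) 34 = \left(2 - 7\right) + 40 \cdot 34 = -5 + 1360 = 1355$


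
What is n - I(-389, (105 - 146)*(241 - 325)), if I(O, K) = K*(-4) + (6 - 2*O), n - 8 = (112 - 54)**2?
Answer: 16364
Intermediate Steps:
n = 3372 (n = 8 + (112 - 54)**2 = 8 + 58**2 = 8 + 3364 = 3372)
I(O, K) = 6 - 4*K - 2*O (I(O, K) = -4*K + (6 - 2*O) = 6 - 4*K - 2*O)
n - I(-389, (105 - 146)*(241 - 325)) = 3372 - (6 - 4*(105 - 146)*(241 - 325) - 2*(-389)) = 3372 - (6 - (-164)*(-84) + 778) = 3372 - (6 - 4*3444 + 778) = 3372 - (6 - 13776 + 778) = 3372 - 1*(-12992) = 3372 + 12992 = 16364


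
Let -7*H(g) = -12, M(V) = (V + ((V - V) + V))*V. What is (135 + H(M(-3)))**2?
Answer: 915849/49 ≈ 18691.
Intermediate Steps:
M(V) = 2*V**2 (M(V) = (V + (0 + V))*V = (V + V)*V = (2*V)*V = 2*V**2)
H(g) = 12/7 (H(g) = -1/7*(-12) = 12/7)
(135 + H(M(-3)))**2 = (135 + 12/7)**2 = (957/7)**2 = 915849/49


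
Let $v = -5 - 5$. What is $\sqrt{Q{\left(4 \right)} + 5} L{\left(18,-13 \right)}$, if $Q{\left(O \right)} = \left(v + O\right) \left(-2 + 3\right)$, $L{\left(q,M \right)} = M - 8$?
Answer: $- 21 i \approx - 21.0 i$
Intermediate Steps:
$L{\left(q,M \right)} = -8 + M$ ($L{\left(q,M \right)} = M - 8 = -8 + M$)
$v = -10$
$Q{\left(O \right)} = -10 + O$ ($Q{\left(O \right)} = \left(-10 + O\right) \left(-2 + 3\right) = \left(-10 + O\right) 1 = -10 + O$)
$\sqrt{Q{\left(4 \right)} + 5} L{\left(18,-13 \right)} = \sqrt{\left(-10 + 4\right) + 5} \left(-8 - 13\right) = \sqrt{-6 + 5} \left(-21\right) = \sqrt{-1} \left(-21\right) = i \left(-21\right) = - 21 i$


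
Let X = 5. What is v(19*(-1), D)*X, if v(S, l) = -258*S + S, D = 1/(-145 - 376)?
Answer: 24415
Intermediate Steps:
D = -1/521 (D = 1/(-521) = -1/521 ≈ -0.0019194)
v(S, l) = -257*S
v(19*(-1), D)*X = -4883*(-1)*5 = -257*(-19)*5 = 4883*5 = 24415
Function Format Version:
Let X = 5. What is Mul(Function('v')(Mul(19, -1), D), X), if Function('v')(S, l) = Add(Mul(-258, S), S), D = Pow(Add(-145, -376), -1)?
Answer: 24415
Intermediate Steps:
D = Rational(-1, 521) (D = Pow(-521, -1) = Rational(-1, 521) ≈ -0.0019194)
Function('v')(S, l) = Mul(-257, S)
Mul(Function('v')(Mul(19, -1), D), X) = Mul(Mul(-257, Mul(19, -1)), 5) = Mul(Mul(-257, -19), 5) = Mul(4883, 5) = 24415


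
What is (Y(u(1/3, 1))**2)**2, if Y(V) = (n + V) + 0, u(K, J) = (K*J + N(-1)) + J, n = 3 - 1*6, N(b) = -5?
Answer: 160000/81 ≈ 1975.3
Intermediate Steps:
n = -3 (n = 3 - 6 = -3)
u(K, J) = -5 + J + J*K (u(K, J) = (K*J - 5) + J = (J*K - 5) + J = (-5 + J*K) + J = -5 + J + J*K)
Y(V) = -3 + V (Y(V) = (-3 + V) + 0 = -3 + V)
(Y(u(1/3, 1))**2)**2 = ((-3 + (-5 + 1 + 1/3))**2)**2 = ((-3 - 11/3)**2)**2 = ((-20/3)**2)**2 = (400/9)**2 = 160000/81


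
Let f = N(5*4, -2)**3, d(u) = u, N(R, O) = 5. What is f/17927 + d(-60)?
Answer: -1075495/17927 ≈ -59.993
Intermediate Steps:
f = 125 (f = 5**3 = 125)
f/17927 + d(-60) = 125/17927 - 60 = -1075495/17927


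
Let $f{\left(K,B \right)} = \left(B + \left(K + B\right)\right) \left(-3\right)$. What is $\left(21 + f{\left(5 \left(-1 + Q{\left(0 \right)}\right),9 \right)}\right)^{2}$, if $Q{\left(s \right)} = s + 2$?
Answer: $2304$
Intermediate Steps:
$Q{\left(s \right)} = 2 + s$
$f{\left(K,B \right)} = - 6 B - 3 K$ ($f{\left(K,B \right)} = \left(B + \left(B + K\right)\right) \left(-3\right) = \left(K + 2 B\right) \left(-3\right) = - 6 B - 3 K$)
$\left(21 + f{\left(5 \left(-1 + Q{\left(0 \right)}\right),9 \right)}\right)^{2} = \left(21 - \left(54 + 3 \cdot 5 \left(-1 + \left(2 + 0\right)\right)\right)\right)^{2} = \left(21 - \left(54 + 3 \cdot 5 \left(-1 + 2\right)\right)\right)^{2} = \left(21 - \left(54 + 3 \cdot 5 \cdot 1\right)\right)^{2} = \left(21 - 69\right)^{2} = \left(-48\right)^{2} = 2304$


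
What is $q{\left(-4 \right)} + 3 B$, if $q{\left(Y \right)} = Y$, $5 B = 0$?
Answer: $-4$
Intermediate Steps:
$B = 0$ ($B = \frac{1}{5} \cdot 0 = 0$)
$q{\left(-4 \right)} + 3 B = -4 + 3 \cdot 0 = -4 + 0 = -4$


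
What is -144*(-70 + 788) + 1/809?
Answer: -83644127/809 ≈ -1.0339e+5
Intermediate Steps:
-144*(-70 + 788) + 1/809 = -144*718 + 1/809 = -103392 + 1/809 = -83644127/809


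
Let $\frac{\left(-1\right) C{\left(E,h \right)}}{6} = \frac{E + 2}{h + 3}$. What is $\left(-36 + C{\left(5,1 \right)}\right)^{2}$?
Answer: $\frac{8649}{4} \approx 2162.3$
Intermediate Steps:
$C{\left(E,h \right)} = - \frac{6 \left(2 + E\right)}{3 + h}$ ($C{\left(E,h \right)} = - 6 \frac{E + 2}{h + 3} = - 6 \frac{2 + E}{3 + h} = - \frac{6 \left(2 + E\right)}{3 + h}$)
$\left(-36 + C{\left(5,1 \right)}\right)^{2} = \left(-36 + \frac{6 \left(-2 - 5\right)}{3 + 1}\right)^{2} = \left(-36 + \frac{6 \left(-2 - 5\right)}{4}\right)^{2} = \left(-36 + 6 \cdot \frac{1}{4} \left(-7\right)\right)^{2} = \left(-36 - \frac{21}{2}\right)^{2} = \left(- \frac{93}{2}\right)^{2} = \frac{8649}{4}$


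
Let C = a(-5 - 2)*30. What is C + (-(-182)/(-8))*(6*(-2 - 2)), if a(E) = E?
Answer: 336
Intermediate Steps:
C = -210 (C = (-5 - 2)*30 = -7*30 = -210)
C + (-(-182)/(-8))*(6*(-2 - 2)) = -210 + (-(-182)/(-8))*(6*(-2 - 2)) = -210 + (-(-182)*(-1)/8)*(6*(-4)) = -210 - 14*13/8*(-24) = -210 - 91/4*(-24) = -210 + 546 = 336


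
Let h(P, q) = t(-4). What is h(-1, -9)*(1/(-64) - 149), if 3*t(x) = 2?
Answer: -3179/32 ≈ -99.344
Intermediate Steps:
t(x) = ⅔ (t(x) = (⅓)*2 = ⅔)
h(P, q) = ⅔
h(-1, -9)*(1/(-64) - 149) = 2*(1/(-64) - 149)/3 = 2*(-1/64 - 149)/3 = (⅔)*(-9537/64) = -3179/32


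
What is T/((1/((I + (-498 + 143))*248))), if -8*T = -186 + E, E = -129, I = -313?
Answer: -6523020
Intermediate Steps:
T = 315/8 (T = -(-186 - 129)/8 = -⅛*(-315) = 315/8 ≈ 39.375)
T/((1/((I + (-498 + 143))*248))) = 315/(8*((1/((-313 + (-498 + 143))*248)))) = 315/(8*(((1/248)/(-313 - 355)))) = 315/(8*(((1/248)/(-668)))) = 315/(8*((-1/668*1/248))) = 315/(8*(-1/165664)) = (315/8)*(-165664) = -6523020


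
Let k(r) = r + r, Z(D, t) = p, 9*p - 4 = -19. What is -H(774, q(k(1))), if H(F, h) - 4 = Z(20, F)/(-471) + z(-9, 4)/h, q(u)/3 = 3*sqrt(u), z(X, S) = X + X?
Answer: -5657/1413 + sqrt(2) ≈ -2.5893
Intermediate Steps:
p = -5/3 (p = 4/9 + (1/9)*(-19) = 4/9 - 19/9 = -5/3 ≈ -1.6667)
Z(D, t) = -5/3
k(r) = 2*r
z(X, S) = 2*X
q(u) = 9*sqrt(u) (q(u) = 3*(3*sqrt(u)) = 9*sqrt(u))
H(F, h) = 5657/1413 - 18/h (H(F, h) = 4 + (-5/3/(-471) + (2*(-9))/h) = 4 + (-5/3*(-1/471) - 18/h) = 4 + (5/1413 - 18/h) = 5657/1413 - 18/h)
-H(774, q(k(1))) = -(5657/1413 - 18*sqrt(2)/18) = -(5657/1413 - sqrt(2)) = -5657/1413 + sqrt(2)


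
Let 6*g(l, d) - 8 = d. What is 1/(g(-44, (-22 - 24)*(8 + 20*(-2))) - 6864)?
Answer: -3/19852 ≈ -0.00015112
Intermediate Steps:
g(l, d) = 4/3 + d/6
1/(g(-44, (-22 - 24)*(8 + 20*(-2))) - 6864) = 1/((4/3 + ((-22 - 24)*(8 + 20*(-2)))/6) - 6864) = 1/((4/3 + (-46*(8 - 40))/6) - 6864) = 1/((4/3 + (-46*(-32))/6) - 6864) = 1/((4/3 + (⅙)*1472) - 6864) = 1/((4/3 + 736/3) - 6864) = 1/(740/3 - 6864) = 1/(-19852/3) = -3/19852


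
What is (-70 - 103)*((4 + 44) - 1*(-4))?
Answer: -8996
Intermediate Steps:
(-70 - 103)*((4 + 44) - 1*(-4)) = -173*(48 + 4) = -173*52 = -8996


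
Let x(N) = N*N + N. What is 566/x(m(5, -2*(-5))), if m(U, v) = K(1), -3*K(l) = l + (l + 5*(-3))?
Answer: 2547/104 ≈ 24.490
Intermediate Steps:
K(l) = 5 - 2*l/3 (K(l) = -(l + (l + 5*(-3)))/3 = -(l + (l - 15))/3 = -(l + (-15 + l))/3 = -(-15 + 2*l)/3 = 5 - 2*l/3)
m(U, v) = 13/3 (m(U, v) = 5 - 2/3*1 = 5 - 2/3 = 13/3)
x(N) = N + N**2 (x(N) = N**2 + N = N + N**2)
566/x(m(5, -2*(-5))) = 566/((13*(1 + 13/3)/3)) = 566/(((13/3)*(16/3))) = 566/(208/9) = 566*(9/208) = 2547/104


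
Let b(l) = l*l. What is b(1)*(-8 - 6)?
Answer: -14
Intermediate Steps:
b(l) = l²
b(1)*(-8 - 6) = 1²*(-8 - 6) = 1*(-14) = -14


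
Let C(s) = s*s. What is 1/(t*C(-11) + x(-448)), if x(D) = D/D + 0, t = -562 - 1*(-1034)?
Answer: 1/57113 ≈ 1.7509e-5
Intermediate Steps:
C(s) = s²
t = 472 (t = -562 + 1034 = 472)
x(D) = 1 (x(D) = 1 + 0 = 1)
1/(t*C(-11) + x(-448)) = 1/(472*(-11)² + 1) = 1/(472*121 + 1) = 1/(57112 + 1) = 1/57113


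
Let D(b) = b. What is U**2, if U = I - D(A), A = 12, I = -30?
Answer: 1764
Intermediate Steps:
U = -42 (U = -30 - 1*12 = -30 - 12 = -42)
U**2 = (-42)**2 = 1764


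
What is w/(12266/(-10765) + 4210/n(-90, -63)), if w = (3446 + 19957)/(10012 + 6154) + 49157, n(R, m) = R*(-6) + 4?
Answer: 1163465948578600/156195673759 ≈ 7448.8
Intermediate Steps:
n(R, m) = 4 - 6*R (n(R, m) = -6*R + 4 = 4 - 6*R)
w = 794695465/16166 (w = 23403/16166 + 49157 = 794695465/16166 ≈ 49158.)
w/(12266/(-10765) + 4210/n(-90, -63)) = 794695465/(16166*(12266/(-10765) + 4210/(4 - 6*(-90)))) = 794695465/(16166*(12266*(-1/10765) + 4210/(4 + 540))) = 794695465/(16166*(-12266/10765 + 4210/544)) = 794695465/(16166*(-12266/10765 + 4210*(1/544))) = 794695465/(16166*(-12266/10765 + 2105/272)) = 794695465/(16166*(19323973/2928080)) = (794695465/16166)*(2928080/19323973) = 1163465948578600/156195673759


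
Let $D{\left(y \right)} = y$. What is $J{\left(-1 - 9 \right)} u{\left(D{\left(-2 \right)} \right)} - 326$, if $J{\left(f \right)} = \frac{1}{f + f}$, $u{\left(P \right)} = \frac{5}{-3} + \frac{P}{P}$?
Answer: $- \frac{9779}{30} \approx -325.97$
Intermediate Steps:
$u{\left(P \right)} = - \frac{2}{3}$ ($u{\left(P \right)} = 5 \left(- \frac{1}{3}\right) + 1 = - \frac{5}{3} + 1 = - \frac{2}{3}$)
$J{\left(f \right)} = \frac{1}{2 f}$
$J{\left(-1 - 9 \right)} u{\left(D{\left(-2 \right)} \right)} - 326 = \frac{1}{2 \left(-1 - 9\right)} \left(- \frac{2}{3}\right) - 326 = \frac{1}{2 \left(-10\right)} \left(- \frac{2}{3}\right) - 326 = \frac{1}{2} \left(- \frac{1}{10}\right) \left(- \frac{2}{3}\right) - 326 = \left(- \frac{1}{20}\right) \left(- \frac{2}{3}\right) - 326 = \frac{1}{30} - 326 = - \frac{9779}{30}$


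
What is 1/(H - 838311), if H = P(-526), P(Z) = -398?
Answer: -1/838709 ≈ -1.1923e-6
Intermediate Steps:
H = -398
1/(H - 838311) = 1/(-398 - 838311) = 1/(-838709) = -1/838709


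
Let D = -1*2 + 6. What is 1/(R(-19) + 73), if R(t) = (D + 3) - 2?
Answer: 1/78 ≈ 0.012821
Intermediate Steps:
D = 4 (D = -2 + 6 = 4)
R(t) = 5 (R(t) = (4 + 3) - 2 = 7 - 2 = 5)
1/(R(-19) + 73) = 1/(5 + 73) = 1/78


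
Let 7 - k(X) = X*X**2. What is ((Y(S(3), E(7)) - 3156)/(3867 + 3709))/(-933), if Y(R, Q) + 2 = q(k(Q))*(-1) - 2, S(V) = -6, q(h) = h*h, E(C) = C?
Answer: 14507/883551 ≈ 0.016419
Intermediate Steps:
k(X) = 7 - X**3 (k(X) = 7 - X*X**2 = 7 - X**3)
q(h) = h**2
Y(R, Q) = -4 - (7 - Q**3)**2 (Y(R, Q) = -2 + ((7 - Q**3)**2*(-1) - 2) = -2 + (-(7 - Q**3)**2 - 2) = -2 + (-2 - (7 - Q**3)**2) = -4 - (7 - Q**3)**2)
((Y(S(3), E(7)) - 3156)/(3867 + 3709))/(-933) = (((-4 - (-7 + 7**3)**2) - 3156)/(3867 + 3709))/(-933) = (((-4 - (-7 + 343)**2) - 3156)/7576)*(-1/933) = (((-4 - 1*336**2) - 3156)*(1/7576))*(-1/933) = (((-4 - 1*112896) - 3156)*(1/7576))*(-1/933) = (((-4 - 112896) - 3156)*(1/7576))*(-1/933) = ((-112900 - 3156)*(1/7576))*(-1/933) = -116056*1/7576*(-1/933) = -14507/947*(-1/933) = 14507/883551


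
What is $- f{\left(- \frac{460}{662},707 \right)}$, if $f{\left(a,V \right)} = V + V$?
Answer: $-1414$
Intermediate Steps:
$f{\left(a,V \right)} = 2 V$
$- f{\left(- \frac{460}{662},707 \right)} = - 2 \cdot 707 = \left(-1\right) 1414 = -1414$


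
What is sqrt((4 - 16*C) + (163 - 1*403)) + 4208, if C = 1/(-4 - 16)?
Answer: 4208 + 14*I*sqrt(30)/5 ≈ 4208.0 + 15.336*I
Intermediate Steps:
C = -1/20 (C = 1/(-20) = -1/20 ≈ -0.050000)
sqrt((4 - 16*C) + (163 - 1*403)) + 4208 = sqrt((4 - 16*(-1/20)) + (163 - 1*403)) + 4208 = sqrt((4 + 4/5) + (163 - 403)) + 4208 = sqrt(24/5 - 240) + 4208 = sqrt(-1176/5) + 4208 = 14*I*sqrt(30)/5 + 4208 = 4208 + 14*I*sqrt(30)/5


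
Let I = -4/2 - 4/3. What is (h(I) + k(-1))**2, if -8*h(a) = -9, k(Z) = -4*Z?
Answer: 1681/64 ≈ 26.266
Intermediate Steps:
I = -10/3 (I = -4*1/2 - 4*1/3 = -2 - 4/3 = -10/3 ≈ -3.3333)
h(a) = 9/8 (h(a) = -1/8*(-9) = 9/8)
(h(I) + k(-1))**2 = (9/8 - 4*(-1))**2 = (9/8 + 4)**2 = (41/8)**2 = 1681/64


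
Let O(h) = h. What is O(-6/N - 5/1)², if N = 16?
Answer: 1849/64 ≈ 28.891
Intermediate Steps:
O(-6/N - 5/1)² = (-6/16 - 5/1)² = (-6*1/16 - 5*1)² = (-3/8 - 5)² = (-43/8)² = 1849/64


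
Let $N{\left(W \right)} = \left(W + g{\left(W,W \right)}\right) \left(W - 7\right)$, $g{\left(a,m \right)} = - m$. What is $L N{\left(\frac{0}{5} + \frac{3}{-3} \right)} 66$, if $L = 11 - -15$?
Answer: $0$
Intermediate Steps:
$L = 26$ ($L = 11 + 15 = 26$)
$N{\left(W \right)} = 0$ ($N{\left(W \right)} = \left(W - W\right) \left(W - 7\right) = 0 \left(-7 + W\right) = 0$)
$L N{\left(\frac{0}{5} + \frac{3}{-3} \right)} 66 = 26 \cdot 0 \cdot 66 = 0 \cdot 66 = 0$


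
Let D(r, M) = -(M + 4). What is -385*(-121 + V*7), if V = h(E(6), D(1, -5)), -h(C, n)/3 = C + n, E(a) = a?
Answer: 103180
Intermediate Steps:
D(r, M) = -4 - M (D(r, M) = -(4 + M) = -4 - M)
h(C, n) = -3*C - 3*n (h(C, n) = -3*(C + n) = -3*C - 3*n)
V = -21 (V = -3*6 - 3*(-4 - 1*(-5)) = -18 - 3*(-4 + 5) = -18 - 3*1 = -18 - 3 = -21)
-385*(-121 + V*7) = -385*(-121 - 21*7) = -385*(-121 - 147) = -385*(-268) = 103180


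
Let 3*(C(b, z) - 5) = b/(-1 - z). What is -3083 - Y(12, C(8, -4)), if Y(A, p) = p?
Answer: -27800/9 ≈ -3088.9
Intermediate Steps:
C(b, z) = 5 + b/(3*(-1 - z)) (C(b, z) = 5 + (b/(-1 - z))/3 = 5 + b/(3*(-1 - z)))
-3083 - Y(12, C(8, -4)) = -3083 - (15 - 1*8 + 15*(-4))/(3*(1 - 4)) = -3083 - (15 - 8 - 60)/(3*(-3)) = -3083 - (-1)*(-53)/(3*3) = -3083 - 1*53/9 = -3083 - 53/9 = -27800/9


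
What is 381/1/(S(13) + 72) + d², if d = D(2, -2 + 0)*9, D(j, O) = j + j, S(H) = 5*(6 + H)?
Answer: 64923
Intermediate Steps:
S(H) = 30 + 5*H
D(j, O) = 2*j
d = 36 (d = (2*2)*9 = 4*9 = 36)
381/1/(S(13) + 72) + d² = 381/1/((30 + 5*13) + 72) + 36² = 381/1/((30 + 65) + 72) + 1296 = 381/1/(95 + 72) + 1296 = 381/1/167 + 1296 = 381/(1/167) + 1296 = 167*381 + 1296 = 63627 + 1296 = 64923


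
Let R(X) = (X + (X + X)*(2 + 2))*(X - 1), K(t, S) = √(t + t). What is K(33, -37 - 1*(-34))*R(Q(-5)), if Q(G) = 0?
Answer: 0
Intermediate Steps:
K(t, S) = √2*√t (K(t, S) = √(2*t) = √2*√t)
R(X) = 9*X*(-1 + X) (R(X) = (X + (2*X)*4)*(-1 + X) = (X + 8*X)*(-1 + X) = (9*X)*(-1 + X) = 9*X*(-1 + X))
K(33, -37 - 1*(-34))*R(Q(-5)) = (√2*√33)*(9*0*(-1 + 0)) = √66*(9*0*(-1)) = √66*0 = 0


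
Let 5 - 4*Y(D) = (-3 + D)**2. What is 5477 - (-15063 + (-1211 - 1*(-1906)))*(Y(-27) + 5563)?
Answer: 76719821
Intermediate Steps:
Y(D) = 5/4 - (-3 + D)**2/4
5477 - (-15063 + (-1211 - 1*(-1906)))*(Y(-27) + 5563) = 5477 - (-15063 + (-1211 - 1*(-1906)))*((5/4 - (-3 - 27)**2/4) + 5563) = 5477 - (-15063 + (-1211 + 1906))*((5/4 - 1/4*(-30)**2) + 5563) = 5477 - (-15063 + 695)*((5/4 - 1/4*900) + 5563) = 5477 - (-14368)*((5/4 - 225) + 5563) = 5477 - (-14368)*(-895/4 + 5563) = 5477 - (-14368)*21357/4 = 5477 - 1*(-76714344) = 5477 + 76714344 = 76719821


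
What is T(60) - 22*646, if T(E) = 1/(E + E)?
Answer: -1705439/120 ≈ -14212.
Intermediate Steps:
T(E) = 1/(2*E)
T(60) - 22*646 = (1/2)/60 - 22*646 = (1/2)*(1/60) - 1*14212 = 1/120 - 14212 = -1705439/120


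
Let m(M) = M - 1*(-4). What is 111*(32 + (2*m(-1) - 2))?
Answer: 3996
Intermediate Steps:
m(M) = 4 + M (m(M) = M + 4 = 4 + M)
111*(32 + (2*m(-1) - 2)) = 111*(32 + (2*(4 - 1) - 2)) = 111*(32 + (2*3 - 2)) = 111*(32 + (6 - 2)) = 111*(32 + 4) = 111*36 = 3996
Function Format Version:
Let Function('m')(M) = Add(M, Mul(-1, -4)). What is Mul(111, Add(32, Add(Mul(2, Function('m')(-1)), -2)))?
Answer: 3996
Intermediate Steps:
Function('m')(M) = Add(4, M) (Function('m')(M) = Add(M, 4) = Add(4, M))
Mul(111, Add(32, Add(Mul(2, Function('m')(-1)), -2))) = Mul(111, Add(32, Add(Mul(2, Add(4, -1)), -2))) = Mul(111, Add(32, Add(Mul(2, 3), -2))) = Mul(111, Add(32, Add(6, -2))) = Mul(111, Add(32, 4)) = Mul(111, 36) = 3996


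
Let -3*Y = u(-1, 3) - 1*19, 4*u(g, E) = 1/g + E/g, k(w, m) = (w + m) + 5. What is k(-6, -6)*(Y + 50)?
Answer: -1190/3 ≈ -396.67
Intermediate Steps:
k(w, m) = 5 + m + w (k(w, m) = (m + w) + 5 = 5 + m + w)
u(g, E) = 1/(4*g) + E/(4*g) (u(g, E) = (1/g + E/g)/4 = 1/(4*g) + E/(4*g))
Y = 20/3 (Y = -((¼)*(1 + 3)/(-1) - 1*19)/3 = -((¼)*(-1)*4 - 19)/3 = -(-1 - 19)/3 = -⅓*(-20) = 20/3 ≈ 6.6667)
k(-6, -6)*(Y + 50) = (5 - 6 - 6)*(20/3 + 50) = -7*170/3 = -1190/3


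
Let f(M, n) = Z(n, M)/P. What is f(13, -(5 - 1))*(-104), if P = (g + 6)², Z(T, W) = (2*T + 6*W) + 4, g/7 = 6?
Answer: -481/144 ≈ -3.3403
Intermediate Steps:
g = 42 (g = 7*6 = 42)
Z(T, W) = 4 + 2*T + 6*W
P = 2304 (P = (42 + 6)² = 48² = 2304)
f(M, n) = 1/576 + M/384 + n/1152 (f(M, n) = (4 + 2*n + 6*M)/2304 = (4 + 2*n + 6*M)*(1/2304) = 1/576 + M/384 + n/1152)
f(13, -(5 - 1))*(-104) = (1/576 + (1/384)*13 + (-(5 - 1))/1152)*(-104) = (1/576 + 13/384 + (-1*4)/1152)*(-104) = (1/576 + 13/384 + (1/1152)*(-4))*(-104) = (1/576 + 13/384 - 1/288)*(-104) = (37/1152)*(-104) = -481/144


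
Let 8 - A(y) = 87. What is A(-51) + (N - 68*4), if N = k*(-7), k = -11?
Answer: -274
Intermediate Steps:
A(y) = -79 (A(y) = 8 - 1*87 = 8 - 87 = -79)
N = 77 (N = -11*(-7) = 77)
A(-51) + (N - 68*4) = -79 + (77 - 68*4) = -79 + (77 - 272) = -79 - 195 = -274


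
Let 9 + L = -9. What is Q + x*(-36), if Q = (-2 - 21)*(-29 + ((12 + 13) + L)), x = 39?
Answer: -898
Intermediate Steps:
L = -18 (L = -9 - 9 = -18)
Q = 506 (Q = (-2 - 21)*(-29 + ((12 + 13) - 18)) = -23*(-29 + (25 - 18)) = -23*(-29 + 7) = -23*(-22) = 506)
Q + x*(-36) = 506 + 39*(-36) = 506 - 1404 = -898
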